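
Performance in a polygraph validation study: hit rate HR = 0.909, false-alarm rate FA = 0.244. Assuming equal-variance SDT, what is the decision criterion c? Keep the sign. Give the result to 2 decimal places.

c = -0.32

z(H) = 1.3346
z(FA) = -0.6935
c = −½·[z(H) + z(FA)] = −0.5 × (1.3346 + (-0.6935)) = -0.32055
c < 0: the examiner has a liberal response bias.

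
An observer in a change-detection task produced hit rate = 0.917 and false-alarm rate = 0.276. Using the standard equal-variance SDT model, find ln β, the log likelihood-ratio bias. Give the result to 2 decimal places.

ln β = -0.78

z(H) = z(0.917) = 1.385
z(FA) = z(0.276) = -0.595
ln β = −½·[z(H)² − z(FA)²] = −0.5 × (1.918 − 0.354) = -0.782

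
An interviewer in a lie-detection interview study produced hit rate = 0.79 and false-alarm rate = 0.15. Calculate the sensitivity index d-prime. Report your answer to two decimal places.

Φ⁻¹(H) = Φ⁻¹(0.79) = 0.806
Φ⁻¹(FA) = Φ⁻¹(0.15) = -1.036
d' = z(H) − z(FA) = 0.806 − (-1.036) = 1.842

d-prime = 1.84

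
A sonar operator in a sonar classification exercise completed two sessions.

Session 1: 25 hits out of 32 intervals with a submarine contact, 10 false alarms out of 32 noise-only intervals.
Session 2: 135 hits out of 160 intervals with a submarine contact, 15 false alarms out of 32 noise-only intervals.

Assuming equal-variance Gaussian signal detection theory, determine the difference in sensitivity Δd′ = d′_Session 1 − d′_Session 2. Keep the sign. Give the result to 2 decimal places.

Session 1: z(0.7812) = 0.776, z(0.3125) = -0.489, d' = 1.265
Session 2: z(0.8438) = 1.010, z(0.4688) = -0.078, d' = 1.088
Δd' = d'_Session 1 − d'_Session 2 = 1.265 − 1.088 = 0.177
Session 1 has the higher sensitivity.

Δd′ = 0.18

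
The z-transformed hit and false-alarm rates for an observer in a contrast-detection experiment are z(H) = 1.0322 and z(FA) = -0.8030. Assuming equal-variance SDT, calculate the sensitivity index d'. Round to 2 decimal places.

d' = z(H) − z(FA) = 1.0322 − (-0.8030) = 1.8352

d' = 1.84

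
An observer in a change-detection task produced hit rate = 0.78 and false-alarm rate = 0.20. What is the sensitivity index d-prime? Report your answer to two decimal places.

d-prime = 1.61

z(0.78) = 0.772, z(0.20) = -0.842
d' = z(H) − z(FA) = 0.772 − (-0.842) = 1.614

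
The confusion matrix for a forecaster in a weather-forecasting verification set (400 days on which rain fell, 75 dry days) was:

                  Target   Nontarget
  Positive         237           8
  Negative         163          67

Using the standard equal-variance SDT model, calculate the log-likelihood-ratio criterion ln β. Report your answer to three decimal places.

ln β = 0.747

H = 237/400 = 0.5925
FA = 8/75 = 0.1067
z(0.5925) = 0.2340, z(0.1067) = -1.2443
ln β = −½·[z(H)² − z(FA)²] = −0.5 × (0.0548 − 1.5483) = 0.74675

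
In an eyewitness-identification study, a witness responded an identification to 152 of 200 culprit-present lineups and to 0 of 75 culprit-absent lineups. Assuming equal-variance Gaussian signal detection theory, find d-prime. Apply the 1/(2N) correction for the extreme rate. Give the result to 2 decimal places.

The false-alarm rate is 0/75 = 0, so apply the 1/(2N) correction: FA → 1/(2·75) = 0.00667.
z(H) = z(0.76000) = 0.706
z(FA) = z(0.00667) = -2.475
d' = 0.706 − (-2.475) = 3.181

d-prime = 3.18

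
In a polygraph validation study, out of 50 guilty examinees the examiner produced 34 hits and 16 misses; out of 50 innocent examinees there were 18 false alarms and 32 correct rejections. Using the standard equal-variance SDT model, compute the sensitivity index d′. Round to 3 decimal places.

H = 34/50 = 0.6800
FA = 18/50 = 0.3600
z(H) = 0.4677
z(FA) = -0.3585
d' = z(H) − z(FA) = 0.4677 − (-0.3585) = 0.8262

d′ = 0.826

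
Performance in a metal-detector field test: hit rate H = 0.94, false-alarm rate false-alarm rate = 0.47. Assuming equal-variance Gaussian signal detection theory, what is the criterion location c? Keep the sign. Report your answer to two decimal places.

Φ⁻¹(0.94) = 1.555, Φ⁻¹(0.47) = -0.075
c = −½·[z(H) + z(FA)] = −0.5 × (1.555 + (-0.075)) = -0.740
c < 0: the operator has a liberal response bias.

c = -0.74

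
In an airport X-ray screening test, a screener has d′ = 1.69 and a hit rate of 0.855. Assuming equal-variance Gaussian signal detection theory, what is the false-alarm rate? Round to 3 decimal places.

z(hit rate) = z(0.855) = 1.0581
z(FA) = z(H) − d' = 1.0581 − 1.69 = -0.6319
false-alarm rate = Φ(-0.6319) = 0.2637

false-alarm rate = 0.264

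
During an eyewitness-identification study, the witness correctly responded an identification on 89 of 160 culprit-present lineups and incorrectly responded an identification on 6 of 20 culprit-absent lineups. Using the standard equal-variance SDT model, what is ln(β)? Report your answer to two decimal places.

ln β = 0.13

H = 89/160 = 0.5563
FA = 6/20 = 0.3000
Φ⁻¹(0.5563) = 0.142, Φ⁻¹(0.3000) = -0.524
ln β = −½·[z(H)² − z(FA)²] = −0.5 × (0.020 − 0.275) = 0.1275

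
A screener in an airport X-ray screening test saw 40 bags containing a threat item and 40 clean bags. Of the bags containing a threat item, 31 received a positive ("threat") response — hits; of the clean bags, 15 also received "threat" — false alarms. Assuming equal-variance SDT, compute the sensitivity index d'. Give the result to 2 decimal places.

H = 31/40 = 0.7750
FA = 15/40 = 0.3750
Φ⁻¹(H) = Φ⁻¹(0.7750) = 0.7554
Φ⁻¹(FA) = Φ⁻¹(0.3750) = -0.3186
d' = z(H) − z(FA) = 0.7554 − (-0.3186) = 1.0740

d' = 1.07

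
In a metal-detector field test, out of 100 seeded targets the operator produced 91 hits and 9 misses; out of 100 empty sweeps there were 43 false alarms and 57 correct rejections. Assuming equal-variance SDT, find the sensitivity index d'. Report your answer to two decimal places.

d' = 1.52

H = 91/100 = 0.9100
FA = 43/100 = 0.4300
z(0.9100) = 1.341, z(0.4300) = -0.176
d' = z(H) − z(FA) = 1.341 − (-0.176) = 1.517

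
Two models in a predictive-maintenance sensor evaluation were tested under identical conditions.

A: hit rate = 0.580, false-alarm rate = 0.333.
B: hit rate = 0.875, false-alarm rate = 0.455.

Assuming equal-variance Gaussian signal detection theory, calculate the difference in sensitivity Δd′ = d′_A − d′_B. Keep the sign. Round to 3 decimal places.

Δd′ = -0.630

A: z(0.580) = 0.2019, z(0.333) = -0.4316, d' = 0.6335
B: z(0.875) = 1.1503, z(0.455) = -0.1130, d' = 1.2633
Δd' = d'_A − d'_B = 0.6335 − 1.2633 = -0.6298
B has the higher sensitivity.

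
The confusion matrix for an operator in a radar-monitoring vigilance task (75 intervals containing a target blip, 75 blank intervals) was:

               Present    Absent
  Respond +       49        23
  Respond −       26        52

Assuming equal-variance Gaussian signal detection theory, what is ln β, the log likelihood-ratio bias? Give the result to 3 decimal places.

H = 49/75 = 0.6533
FA = 23/75 = 0.3067
z(H) = z(0.6533) = 0.3942
z(FA) = z(0.3067) = -0.5052
ln β = −½·[z(H)² − z(FA)²] = −0.5 × (0.1554 − 0.2552) = 0.0499

ln β = 0.050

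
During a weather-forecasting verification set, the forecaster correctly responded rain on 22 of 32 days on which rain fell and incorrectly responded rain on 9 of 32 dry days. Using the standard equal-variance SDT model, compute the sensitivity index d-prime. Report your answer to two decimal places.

d-prime = 1.07

H = 22/32 = 0.6875
FA = 9/32 = 0.2812
z(H) = 0.489
z(FA) = -0.579
d' = z(H) − z(FA) = 0.489 − (-0.579) = 1.068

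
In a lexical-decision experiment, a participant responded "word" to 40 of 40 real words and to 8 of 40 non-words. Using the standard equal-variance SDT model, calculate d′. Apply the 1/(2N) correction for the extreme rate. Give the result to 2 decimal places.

d′ = 3.08

The hit rate is 40/40 = 1, so apply the 1/(2N) correction: H → 1 − 1/(2·40) = 0.98750.
z(H) = z(0.98750) = 2.241
z(FA) = z(0.20000) = -0.842
d' = 2.241 − (-0.842) = 3.083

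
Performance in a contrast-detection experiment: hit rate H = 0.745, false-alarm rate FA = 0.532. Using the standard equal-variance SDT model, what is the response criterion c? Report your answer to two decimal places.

c = -0.37

z(H) = 0.659
z(FA) = 0.080
c = −½·[z(H) + z(FA)] = −0.5 × (0.659 + 0.080) = -0.3695
c < 0: the observer has a liberal response bias.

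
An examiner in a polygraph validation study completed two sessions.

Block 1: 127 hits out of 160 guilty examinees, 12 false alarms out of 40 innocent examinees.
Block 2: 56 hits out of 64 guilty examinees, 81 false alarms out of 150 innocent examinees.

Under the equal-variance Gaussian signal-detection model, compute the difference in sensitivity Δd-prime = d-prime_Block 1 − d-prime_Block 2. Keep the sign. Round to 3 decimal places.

Block 1: z(0.7937) = 0.8193, z(0.3000) = -0.5244, d' = 1.3437
Block 2: z(0.8750) = 1.1503, z(0.5400) = 0.1004, d' = 1.0499
Δd' = d'_Block 1 − d'_Block 2 = 1.3437 − 1.0499 = 0.2938
Block 1 has the higher sensitivity.

Δd-prime = 0.294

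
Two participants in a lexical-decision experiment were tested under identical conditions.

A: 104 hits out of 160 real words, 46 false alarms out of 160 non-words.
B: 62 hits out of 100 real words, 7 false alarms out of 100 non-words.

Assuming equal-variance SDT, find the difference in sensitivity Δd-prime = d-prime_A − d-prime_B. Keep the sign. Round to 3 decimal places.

Δd-prime = -0.835

A: z(0.6500) = 0.3853, z(0.2875) = -0.5607, d' = 0.9460
B: z(0.6200) = 0.3055, z(0.0700) = -1.4758, d' = 1.7813
Δd' = d'_A − d'_B = 0.9460 − 1.7813 = -0.8353
B has the higher sensitivity.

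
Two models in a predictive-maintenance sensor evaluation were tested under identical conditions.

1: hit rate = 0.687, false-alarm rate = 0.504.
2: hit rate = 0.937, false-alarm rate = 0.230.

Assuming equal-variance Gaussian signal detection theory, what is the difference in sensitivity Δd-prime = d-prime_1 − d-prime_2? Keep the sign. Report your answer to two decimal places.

Δd-prime = -1.79

1: z(0.687) = 0.487, z(0.504) = 0.010, d' = 0.477
2: z(0.937) = 1.530, z(0.230) = -0.739, d' = 2.269
Δd' = d'_1 − d'_2 = 0.477 − 2.269 = -1.792
2 has the higher sensitivity.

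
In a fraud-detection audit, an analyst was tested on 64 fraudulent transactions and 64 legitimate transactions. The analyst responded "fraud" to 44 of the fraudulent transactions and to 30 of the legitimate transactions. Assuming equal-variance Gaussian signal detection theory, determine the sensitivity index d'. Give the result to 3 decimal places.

H = 44/64 = 0.6875
FA = 30/64 = 0.4688
z(H) = z(0.6875) = 0.4888
z(FA) = z(0.4688) = -0.0783
d' = z(H) − z(FA) = 0.4888 − (-0.0783) = 0.5671

d' = 0.567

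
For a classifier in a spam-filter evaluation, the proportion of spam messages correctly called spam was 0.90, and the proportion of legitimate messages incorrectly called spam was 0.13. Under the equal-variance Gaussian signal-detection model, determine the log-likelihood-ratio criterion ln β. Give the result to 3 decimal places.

z(H) = 1.2816
z(FA) = -1.1264
ln β = −½·[z(H)² − z(FA)²] = −0.5 × (1.6425 − 1.2688) = -0.18685

ln β = -0.187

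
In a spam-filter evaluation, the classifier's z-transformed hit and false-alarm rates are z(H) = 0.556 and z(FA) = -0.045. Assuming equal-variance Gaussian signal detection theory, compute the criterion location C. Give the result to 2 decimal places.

c = −½·[z(H) + z(FA)] = −½·(0.556 + (-0.045)) = -0.2555
c < 0: the classifier has a liberal response bias.

C = -0.26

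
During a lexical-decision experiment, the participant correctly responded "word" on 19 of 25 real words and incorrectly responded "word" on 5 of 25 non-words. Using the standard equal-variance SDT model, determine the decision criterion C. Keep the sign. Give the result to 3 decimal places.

H = 19/25 = 0.7600
FA = 5/25 = 0.2000
z(H) = 0.7063
z(FA) = -0.8416
c = −½·[z(H) + z(FA)] = −0.5 × (0.7063 + (-0.8416)) = 0.06765

C = 0.068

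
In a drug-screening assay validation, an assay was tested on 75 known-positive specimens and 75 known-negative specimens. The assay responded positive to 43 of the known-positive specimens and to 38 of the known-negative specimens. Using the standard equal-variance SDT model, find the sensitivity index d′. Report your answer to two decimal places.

d′ = 0.17

H = 43/75 = 0.5733
FA = 38/75 = 0.5067
Φ⁻¹(0.5733) = 0.185, Φ⁻¹(0.5067) = 0.017
d' = z(H) − z(FA) = 0.185 − 0.017 = 0.168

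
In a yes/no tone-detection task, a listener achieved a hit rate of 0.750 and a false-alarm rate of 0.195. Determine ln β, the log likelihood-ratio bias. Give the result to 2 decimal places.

ln β = 0.14

z(0.750) = 0.674, z(0.195) = -0.860
ln β = −½·[z(H)² − z(FA)²] = −0.5 × (0.454 − 0.740) = 0.143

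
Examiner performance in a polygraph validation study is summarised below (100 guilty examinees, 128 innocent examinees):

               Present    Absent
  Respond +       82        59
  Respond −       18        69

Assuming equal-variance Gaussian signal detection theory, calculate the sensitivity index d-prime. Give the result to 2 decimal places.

H = 82/100 = 0.8200
FA = 59/128 = 0.4609
Φ⁻¹(0.8200) = 0.915, Φ⁻¹(0.4609) = -0.098
d' = z(H) − z(FA) = 0.915 − (-0.098) = 1.013

d-prime = 1.01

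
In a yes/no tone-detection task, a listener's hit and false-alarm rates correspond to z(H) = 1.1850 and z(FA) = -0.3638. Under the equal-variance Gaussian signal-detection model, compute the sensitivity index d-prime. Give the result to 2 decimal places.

d' = z(H) − z(FA) = 1.1850 − (-0.3638) = 1.5488

d-prime = 1.55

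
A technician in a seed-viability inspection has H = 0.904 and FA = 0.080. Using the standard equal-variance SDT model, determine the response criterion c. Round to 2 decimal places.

z(H) = z(0.904) = 1.305
z(FA) = z(0.080) = -1.405
c = −½·[z(H) + z(FA)] = −0.5 × (1.305 + (-1.405)) = 0.050

c = 0.05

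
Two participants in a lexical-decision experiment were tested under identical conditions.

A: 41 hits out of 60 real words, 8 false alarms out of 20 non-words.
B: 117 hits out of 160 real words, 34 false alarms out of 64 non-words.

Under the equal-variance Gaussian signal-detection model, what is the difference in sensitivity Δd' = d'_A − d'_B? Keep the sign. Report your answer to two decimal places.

Δd' = 0.19

A: z(0.6833) = 0.477, z(0.4000) = -0.253, d' = 0.730
B: z(0.7312) = 0.616, z(0.5312) = 0.078, d' = 0.538
Δd' = d'_A − d'_B = 0.730 − 0.538 = 0.192
A has the higher sensitivity.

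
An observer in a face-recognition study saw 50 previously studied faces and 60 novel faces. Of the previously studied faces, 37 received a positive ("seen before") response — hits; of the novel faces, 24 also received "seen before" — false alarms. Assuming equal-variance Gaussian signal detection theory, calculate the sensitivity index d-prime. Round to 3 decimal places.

H = 37/50 = 0.7400
FA = 24/60 = 0.4000
z(H) = 0.6433
z(FA) = -0.2533
d' = z(H) − z(FA) = 0.6433 − (-0.2533) = 0.8966

d-prime = 0.897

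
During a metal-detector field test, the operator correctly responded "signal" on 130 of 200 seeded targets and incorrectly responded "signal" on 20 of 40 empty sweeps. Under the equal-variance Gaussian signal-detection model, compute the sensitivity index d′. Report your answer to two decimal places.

d′ = 0.39

H = 130/200 = 0.6500
FA = 20/40 = 0.5000
z(H) = z(0.6500) = 0.3853
z(FA) = z(0.5000) = 0.0000
d' = z(H) − z(FA) = 0.3853 − 0.0000 = 0.3853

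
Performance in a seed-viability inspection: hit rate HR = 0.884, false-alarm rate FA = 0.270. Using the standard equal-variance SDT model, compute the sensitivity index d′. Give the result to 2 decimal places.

d′ = 1.81

z(H) = z(0.884) = 1.195
z(FA) = z(0.270) = -0.613
d' = z(H) − z(FA) = 1.195 − (-0.613) = 1.808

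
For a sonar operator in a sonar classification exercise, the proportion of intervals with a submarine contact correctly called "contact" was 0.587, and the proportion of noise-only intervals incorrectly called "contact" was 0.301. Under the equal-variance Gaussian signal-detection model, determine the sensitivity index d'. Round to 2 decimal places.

d' = 0.74

z(H) = z(0.587) = 0.220
z(FA) = z(0.301) = -0.522
d' = z(H) − z(FA) = 0.220 − (-0.522) = 0.742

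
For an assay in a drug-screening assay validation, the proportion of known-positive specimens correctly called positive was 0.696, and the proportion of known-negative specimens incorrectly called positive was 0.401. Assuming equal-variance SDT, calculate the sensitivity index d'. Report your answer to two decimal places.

Φ⁻¹(H) = Φ⁻¹(0.696) = 0.513
Φ⁻¹(FA) = Φ⁻¹(0.401) = -0.251
d' = z(H) − z(FA) = 0.513 − (-0.251) = 0.764

d' = 0.76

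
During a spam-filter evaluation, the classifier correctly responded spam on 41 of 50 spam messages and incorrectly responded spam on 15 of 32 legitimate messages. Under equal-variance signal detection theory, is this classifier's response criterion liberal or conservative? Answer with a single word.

z(H) = 0.915, z(FA) = -0.078
c = −½·(z(H) + z(FA)) = -0.4185
c < 0 → liberal criterion (biased toward responding “yes”).

liberal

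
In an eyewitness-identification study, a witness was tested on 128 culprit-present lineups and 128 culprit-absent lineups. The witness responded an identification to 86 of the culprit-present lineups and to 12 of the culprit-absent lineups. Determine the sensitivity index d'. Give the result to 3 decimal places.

H = 86/128 = 0.6719
FA = 12/128 = 0.0938
Φ⁻¹(H) = 0.4452
Φ⁻¹(FA) = -1.3177
d' = z(H) − z(FA) = 0.4452 − (-1.3177) = 1.7629

d' = 1.763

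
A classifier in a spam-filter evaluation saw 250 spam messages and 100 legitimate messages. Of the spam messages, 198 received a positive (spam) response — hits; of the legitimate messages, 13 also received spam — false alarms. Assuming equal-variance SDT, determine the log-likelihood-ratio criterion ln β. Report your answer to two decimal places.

ln β = 0.30

H = 198/250 = 0.7920
FA = 13/100 = 0.1300
z(H) = 0.813
z(FA) = -1.126
ln β = −½·[z(H)² − z(FA)²] = −0.5 × (0.661 − 1.268) = 0.3035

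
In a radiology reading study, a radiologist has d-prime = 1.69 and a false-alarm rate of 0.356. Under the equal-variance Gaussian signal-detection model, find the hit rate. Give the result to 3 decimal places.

hit rate = 0.907

z(false-alarm rate) = z(0.356) = -0.3692
z(H) = z(FA) + d' = -0.3692 + 1.69 = 1.3208
hit rate = Φ(1.3208) = 0.9067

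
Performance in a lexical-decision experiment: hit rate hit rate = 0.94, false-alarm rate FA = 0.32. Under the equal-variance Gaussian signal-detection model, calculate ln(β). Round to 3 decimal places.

Φ⁻¹(0.94) = 1.5548, Φ⁻¹(0.32) = -0.4677
ln β = −½·[z(H)² − z(FA)²] = −0.5 × (2.4174 − 0.2187) = -1.09935

ln β = -1.099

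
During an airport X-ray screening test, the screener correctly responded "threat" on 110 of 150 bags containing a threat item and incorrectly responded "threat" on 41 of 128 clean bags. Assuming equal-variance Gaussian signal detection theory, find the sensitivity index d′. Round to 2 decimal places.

d′ = 1.09

H = 110/150 = 0.7333
FA = 41/128 = 0.3203
z(H) = z(0.7333) = 0.6228
z(FA) = z(0.3203) = -0.4669
d' = z(H) − z(FA) = 0.6228 − (-0.4669) = 1.0897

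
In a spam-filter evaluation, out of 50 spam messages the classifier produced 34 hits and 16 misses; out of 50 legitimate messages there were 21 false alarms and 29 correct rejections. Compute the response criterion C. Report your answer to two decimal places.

C = -0.13

H = 34/50 = 0.6800
FA = 21/50 = 0.4200
Φ⁻¹(H) = Φ⁻¹(0.6800) = 0.4677
Φ⁻¹(FA) = Φ⁻¹(0.4200) = -0.2019
c = −½·[z(H) + z(FA)] = −0.5 × (0.4677 + (-0.2019)) = -0.1329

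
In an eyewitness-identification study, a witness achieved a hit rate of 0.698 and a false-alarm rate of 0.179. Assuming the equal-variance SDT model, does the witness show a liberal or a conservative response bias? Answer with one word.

conservative

z(H) = 0.519, z(FA) = -0.919
c = −½·(z(H) + z(FA)) = 0.200
c > 0 → conservative criterion (biased toward responding “no”).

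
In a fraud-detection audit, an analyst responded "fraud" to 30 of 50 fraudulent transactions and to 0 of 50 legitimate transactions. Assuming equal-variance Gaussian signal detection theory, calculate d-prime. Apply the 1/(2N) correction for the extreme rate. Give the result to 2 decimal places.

The false-alarm rate is 0/50 = 0, so apply the 1/(2N) correction: FA → 1/(2·50) = 0.01000.
z(H) = z(0.60000) = 0.253
z(FA) = z(0.01000) = -2.326
d' = 0.253 − (-2.326) = 2.579

d-prime = 2.58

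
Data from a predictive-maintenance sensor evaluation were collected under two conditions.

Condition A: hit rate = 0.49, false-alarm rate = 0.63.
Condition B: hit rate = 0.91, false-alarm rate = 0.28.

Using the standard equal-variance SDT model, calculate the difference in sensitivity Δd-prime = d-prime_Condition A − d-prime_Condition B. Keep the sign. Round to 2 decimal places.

Δd-prime = -2.28

Condition A: z(0.49) = -0.025, z(0.63) = 0.332, d' = -0.357
Condition B: z(0.91) = 1.341, z(0.28) = -0.583, d' = 1.924
Δd' = d'_Condition A − d'_Condition B = -0.357 − 1.924 = -2.281
Condition B has the higher sensitivity.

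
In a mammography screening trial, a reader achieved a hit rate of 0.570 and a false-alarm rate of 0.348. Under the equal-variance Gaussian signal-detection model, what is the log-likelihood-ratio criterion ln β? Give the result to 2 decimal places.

ln β = 0.06

z(0.570) = 0.176, z(0.348) = -0.391
ln β = −½·[z(H)² − z(FA)²] = −0.5 × (0.031 − 0.153) = 0.061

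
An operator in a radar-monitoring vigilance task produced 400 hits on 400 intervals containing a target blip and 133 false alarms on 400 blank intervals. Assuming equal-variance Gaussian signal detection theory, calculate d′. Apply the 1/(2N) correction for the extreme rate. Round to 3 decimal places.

d′ = 3.456

The hit rate is 400/400 = 1, so apply the 1/(2N) correction: H → 1 − 1/(2·400) = 0.99875.
z(H) = z(0.99875) = 3.0233
z(FA) = z(0.33250) = -0.4330
d' = 3.0233 − (-0.4330) = 3.4563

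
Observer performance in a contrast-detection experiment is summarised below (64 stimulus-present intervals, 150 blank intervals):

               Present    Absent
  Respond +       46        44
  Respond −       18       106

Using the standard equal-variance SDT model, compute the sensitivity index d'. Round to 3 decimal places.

d' = 1.123

H = 46/64 = 0.7188
FA = 44/150 = 0.2933
Φ⁻¹(H) = Φ⁻¹(0.7188) = 0.5793
Φ⁻¹(FA) = Φ⁻¹(0.2933) = -0.5438
d' = z(H) − z(FA) = 0.5793 − (-0.5438) = 1.1231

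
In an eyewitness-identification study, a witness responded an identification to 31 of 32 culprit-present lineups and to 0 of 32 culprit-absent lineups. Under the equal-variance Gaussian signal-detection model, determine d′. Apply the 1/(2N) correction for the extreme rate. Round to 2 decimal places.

d′ = 4.02

The false-alarm rate is 0/32 = 0, so apply the 1/(2N) correction: FA → 1/(2·32) = 0.01562.
z(H) = z(0.96875) = 1.863
z(FA) = z(0.01562) = -2.154
d' = 1.863 − (-2.154) = 4.017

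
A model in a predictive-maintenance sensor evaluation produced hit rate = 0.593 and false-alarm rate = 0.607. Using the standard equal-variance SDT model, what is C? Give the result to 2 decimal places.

C = -0.25

z(0.593) = 0.2353, z(0.607) = 0.2715
c = −½·[z(H) + z(FA)] = −0.5 × (0.2353 + 0.2715) = -0.2534
c < 0: the model has a liberal response bias.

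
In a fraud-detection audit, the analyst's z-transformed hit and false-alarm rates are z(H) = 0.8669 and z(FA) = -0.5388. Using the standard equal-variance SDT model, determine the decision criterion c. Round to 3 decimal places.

c = -0.164

c = −½·[z(H) + z(FA)] = −½·(0.8669 + (-0.5388)) = -0.16405
c < 0: the analyst has a liberal response bias.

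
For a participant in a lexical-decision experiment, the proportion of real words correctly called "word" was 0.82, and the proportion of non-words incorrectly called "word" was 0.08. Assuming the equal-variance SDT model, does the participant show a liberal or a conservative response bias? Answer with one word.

z(H) = 0.915, z(FA) = -1.405
c = −½·(z(H) + z(FA)) = 0.245
c > 0 → conservative criterion (biased toward responding “no”).

conservative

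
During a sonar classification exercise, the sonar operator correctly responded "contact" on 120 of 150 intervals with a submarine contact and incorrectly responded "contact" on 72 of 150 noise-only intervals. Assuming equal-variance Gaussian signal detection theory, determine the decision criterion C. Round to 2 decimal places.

C = -0.40

H = 120/150 = 0.8000
FA = 72/150 = 0.4800
z(H) = z(0.8000) = 0.842
z(FA) = z(0.4800) = -0.050
c = −½·[z(H) + z(FA)] = −0.5 × (0.842 + (-0.050)) = -0.396
c < 0: the sonar operator has a liberal response bias.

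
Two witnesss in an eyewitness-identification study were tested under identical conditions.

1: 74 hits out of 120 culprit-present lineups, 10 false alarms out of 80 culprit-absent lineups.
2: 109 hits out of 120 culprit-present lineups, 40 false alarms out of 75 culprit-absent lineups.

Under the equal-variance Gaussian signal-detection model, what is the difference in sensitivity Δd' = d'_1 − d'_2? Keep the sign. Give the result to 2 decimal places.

1: z(0.6167) = 0.297, z(0.1250) = -1.150, d' = 1.447
2: z(0.9083) = 1.330, z(0.5333) = 0.084, d' = 1.246
Δd' = d'_1 − d'_2 = 1.447 − 1.246 = 0.201
1 has the higher sensitivity.

Δd' = 0.20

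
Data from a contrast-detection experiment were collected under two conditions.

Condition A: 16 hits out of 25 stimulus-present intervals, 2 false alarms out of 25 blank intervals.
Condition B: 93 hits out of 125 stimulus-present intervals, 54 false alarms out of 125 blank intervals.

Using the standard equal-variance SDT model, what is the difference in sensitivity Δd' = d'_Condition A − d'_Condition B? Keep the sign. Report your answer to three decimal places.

Condition A: z(0.6400) = 0.3585, z(0.0800) = -1.4051, d' = 1.7636
Condition B: z(0.7440) = 0.6557, z(0.4320) = -0.1713, d' = 0.8270
Δd' = d'_Condition A − d'_Condition B = 1.7636 − 0.8270 = 0.9366
Condition A has the higher sensitivity.

Δd' = 0.937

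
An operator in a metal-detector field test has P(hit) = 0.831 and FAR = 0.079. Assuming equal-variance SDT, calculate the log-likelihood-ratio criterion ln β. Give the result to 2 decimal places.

ln β = 0.54

Φ⁻¹(H) = Φ⁻¹(0.831) = 0.958
Φ⁻¹(FA) = Φ⁻¹(0.079) = -1.412
ln β = −½·[z(H)² − z(FA)²] = −0.5 × (0.918 − 1.994) = 0.538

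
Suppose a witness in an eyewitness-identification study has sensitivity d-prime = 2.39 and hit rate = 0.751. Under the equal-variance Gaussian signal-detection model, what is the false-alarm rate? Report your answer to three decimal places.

z(hit rate) = z(0.751) = 0.6776
z(FA) = z(H) − d' = 0.6776 − 2.39 = -1.7124
false-alarm rate = Φ(-1.7124) = 0.0434

false-alarm rate = 0.043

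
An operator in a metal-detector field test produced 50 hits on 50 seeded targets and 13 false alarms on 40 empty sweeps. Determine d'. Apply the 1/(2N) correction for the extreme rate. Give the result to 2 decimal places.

d' = 2.78

The hit rate is 50/50 = 1, so apply the 1/(2N) correction: H → 1 − 1/(2·50) = 0.99000.
z(H) = z(0.99000) = 2.326
z(FA) = z(0.32500) = -0.454
d' = 2.326 − (-0.454) = 2.780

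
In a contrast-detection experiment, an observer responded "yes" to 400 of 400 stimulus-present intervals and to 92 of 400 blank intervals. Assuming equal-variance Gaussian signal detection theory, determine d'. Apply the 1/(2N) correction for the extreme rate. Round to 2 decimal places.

The hit rate is 400/400 = 1, so apply the 1/(2N) correction: H → 1 − 1/(2·400) = 0.99875.
z(H) = z(0.99875) = 3.023
z(FA) = z(0.23000) = -0.739
d' = 3.023 − (-0.739) = 3.762

d' = 3.76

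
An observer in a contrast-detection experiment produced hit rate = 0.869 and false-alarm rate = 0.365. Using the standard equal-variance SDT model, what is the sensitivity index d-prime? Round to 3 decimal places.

d-prime = 1.467

z(H) = 1.1217
z(FA) = -0.3451
d' = z(H) − z(FA) = 1.1217 − (-0.3451) = 1.4668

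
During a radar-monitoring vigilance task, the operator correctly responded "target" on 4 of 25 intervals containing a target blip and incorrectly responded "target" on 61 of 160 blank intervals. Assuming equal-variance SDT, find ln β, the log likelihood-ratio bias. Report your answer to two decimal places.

H = 4/25 = 0.1600
FA = 61/160 = 0.3812
z(0.1600) = -0.994, z(0.3812) = -0.302
ln β = −½·[z(H)² − z(FA)²] = −0.5 × (0.988 − 0.091) = -0.4485

ln β = -0.45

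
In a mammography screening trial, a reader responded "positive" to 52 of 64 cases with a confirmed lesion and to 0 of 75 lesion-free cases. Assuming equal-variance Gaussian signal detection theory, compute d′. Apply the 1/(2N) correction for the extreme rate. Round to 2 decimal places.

d′ = 3.36

The false-alarm rate is 0/75 = 0, so apply the 1/(2N) correction: FA → 1/(2·75) = 0.00667.
z(H) = z(0.81250) = 0.887
z(FA) = z(0.00667) = -2.475
d' = 0.887 − (-2.475) = 3.362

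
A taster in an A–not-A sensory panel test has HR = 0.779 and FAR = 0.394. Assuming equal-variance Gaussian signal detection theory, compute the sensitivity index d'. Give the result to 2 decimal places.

d' = 1.04

Φ⁻¹(H) = Φ⁻¹(0.779) = 0.769
Φ⁻¹(FA) = Φ⁻¹(0.394) = -0.269
d' = z(H) − z(FA) = 0.769 − (-0.269) = 1.038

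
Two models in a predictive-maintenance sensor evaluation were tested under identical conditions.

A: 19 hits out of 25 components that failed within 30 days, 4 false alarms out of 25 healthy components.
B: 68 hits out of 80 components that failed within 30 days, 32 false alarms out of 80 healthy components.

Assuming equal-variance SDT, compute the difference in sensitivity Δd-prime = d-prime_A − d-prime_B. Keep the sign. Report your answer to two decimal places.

A: z(0.7600) = 0.706, z(0.1600) = -0.994, d' = 1.700
B: z(0.8500) = 1.036, z(0.4000) = -0.253, d' = 1.289
Δd' = d'_A − d'_B = 1.700 − 1.289 = 0.411
A has the higher sensitivity.

Δd-prime = 0.41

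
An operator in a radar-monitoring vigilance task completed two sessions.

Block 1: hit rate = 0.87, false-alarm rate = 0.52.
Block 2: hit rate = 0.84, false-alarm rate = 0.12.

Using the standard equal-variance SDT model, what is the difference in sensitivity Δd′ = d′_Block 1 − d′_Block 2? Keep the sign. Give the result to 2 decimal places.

Δd′ = -1.09

Block 1: z(0.87) = 1.126, z(0.52) = 0.050, d' = 1.076
Block 2: z(0.84) = 0.994, z(0.12) = -1.175, d' = 2.169
Δd' = d'_Block 1 − d'_Block 2 = 1.076 − 2.169 = -1.093
Block 2 has the higher sensitivity.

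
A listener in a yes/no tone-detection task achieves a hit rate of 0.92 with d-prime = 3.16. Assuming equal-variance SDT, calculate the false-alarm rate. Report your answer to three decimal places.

false-alarm rate = 0.040

z(hit rate) = z(0.92) = 1.4051
z(FA) = z(H) − d' = 1.4051 − 3.16 = -1.7549
false-alarm rate = Φ(-1.7549) = 0.0396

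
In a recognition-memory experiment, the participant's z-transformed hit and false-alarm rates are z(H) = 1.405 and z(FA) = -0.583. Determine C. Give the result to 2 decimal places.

c = −½·[z(H) + z(FA)] = −½·(1.405 + (-0.583)) = -0.411

C = -0.41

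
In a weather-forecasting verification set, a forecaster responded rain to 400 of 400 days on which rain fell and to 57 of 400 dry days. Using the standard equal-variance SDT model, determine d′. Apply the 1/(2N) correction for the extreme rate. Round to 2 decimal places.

The hit rate is 400/400 = 1, so apply the 1/(2N) correction: H → 1 − 1/(2·400) = 0.99875.
z(H) = z(0.99875) = 3.023
z(FA) = z(0.14250) = -1.069
d' = 3.023 − (-1.069) = 4.092

d′ = 4.09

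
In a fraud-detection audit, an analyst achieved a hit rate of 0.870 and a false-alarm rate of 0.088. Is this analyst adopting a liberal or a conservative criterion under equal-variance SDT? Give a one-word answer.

conservative

z(H) = 1.126, z(FA) = -1.353
c = −½·(z(H) + z(FA)) = 0.1135
c > 0 → conservative criterion (biased toward responding “no”).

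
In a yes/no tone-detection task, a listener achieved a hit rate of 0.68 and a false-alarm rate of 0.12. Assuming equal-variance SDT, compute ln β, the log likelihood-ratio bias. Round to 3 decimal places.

ln β = 0.581

z(H) = z(0.68) = 0.4677
z(FA) = z(0.12) = -1.1750
ln β = −½·[z(H)² − z(FA)²] = −0.5 × (0.2187 − 1.3806) = 0.58095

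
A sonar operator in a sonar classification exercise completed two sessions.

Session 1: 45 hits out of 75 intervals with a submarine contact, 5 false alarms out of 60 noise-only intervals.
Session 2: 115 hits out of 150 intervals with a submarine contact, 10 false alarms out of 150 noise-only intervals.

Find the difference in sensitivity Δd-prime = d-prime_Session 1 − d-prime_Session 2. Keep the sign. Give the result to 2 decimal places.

Δd-prime = -0.59

Session 1: z(0.6000) = 0.253, z(0.0833) = -1.383, d' = 1.636
Session 2: z(0.7667) = 0.728, z(0.0667) = -1.501, d' = 2.229
Δd' = d'_Session 1 − d'_Session 2 = 1.636 − 2.229 = -0.593
Session 2 has the higher sensitivity.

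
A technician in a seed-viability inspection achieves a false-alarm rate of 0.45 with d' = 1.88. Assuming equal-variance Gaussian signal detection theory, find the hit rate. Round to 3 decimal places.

hit rate = 0.960

z(false-alarm rate) = z(0.45) = -0.1257
z(H) = z(FA) + d' = -0.1257 + 1.88 = 1.7543
hit rate = Φ(1.7543) = 0.9603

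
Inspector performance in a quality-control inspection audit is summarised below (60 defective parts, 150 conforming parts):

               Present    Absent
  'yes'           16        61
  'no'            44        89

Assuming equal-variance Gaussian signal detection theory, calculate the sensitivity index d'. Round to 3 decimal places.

H = 16/60 = 0.2667
FA = 61/150 = 0.4067
z(H) = z(0.2667) = -0.6228
z(FA) = z(0.4067) = -0.2360
d' = z(H) − z(FA) = -0.6228 − (-0.2360) = -0.3868

d' = -0.387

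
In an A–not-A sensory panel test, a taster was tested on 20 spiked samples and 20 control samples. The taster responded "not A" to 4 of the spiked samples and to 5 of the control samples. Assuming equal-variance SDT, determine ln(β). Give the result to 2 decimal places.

ln β = -0.13

H = 4/20 = 0.2000
FA = 5/20 = 0.2500
Φ⁻¹(H) = Φ⁻¹(0.2000) = -0.842
Φ⁻¹(FA) = Φ⁻¹(0.2500) = -0.674
ln β = −½·[z(H)² − z(FA)²] = −0.5 × (0.709 − 0.454) = -0.1275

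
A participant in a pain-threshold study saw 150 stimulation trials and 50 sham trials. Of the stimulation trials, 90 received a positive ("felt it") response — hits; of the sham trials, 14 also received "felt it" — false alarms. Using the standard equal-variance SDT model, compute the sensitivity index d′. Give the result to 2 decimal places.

H = 90/150 = 0.6000
FA = 14/50 = 0.2800
Φ⁻¹(H) = 0.2533
Φ⁻¹(FA) = -0.5828
d' = z(H) − z(FA) = 0.2533 − (-0.5828) = 0.8361

d′ = 0.84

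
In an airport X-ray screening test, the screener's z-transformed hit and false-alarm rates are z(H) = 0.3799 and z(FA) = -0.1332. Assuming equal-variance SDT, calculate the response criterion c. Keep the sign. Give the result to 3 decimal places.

c = −½·[z(H) + z(FA)] = −½·(0.3799 + (-0.1332)) = -0.12335

c = -0.123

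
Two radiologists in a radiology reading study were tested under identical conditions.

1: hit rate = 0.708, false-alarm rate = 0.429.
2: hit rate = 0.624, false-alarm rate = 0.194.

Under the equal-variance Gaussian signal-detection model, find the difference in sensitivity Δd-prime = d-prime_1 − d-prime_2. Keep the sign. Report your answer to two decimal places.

1: z(0.708) = 0.548, z(0.429) = -0.179, d' = 0.727
2: z(0.624) = 0.316, z(0.194) = -0.863, d' = 1.179
Δd' = d'_1 − d'_2 = 0.727 − 1.179 = -0.452
2 has the higher sensitivity.

Δd-prime = -0.45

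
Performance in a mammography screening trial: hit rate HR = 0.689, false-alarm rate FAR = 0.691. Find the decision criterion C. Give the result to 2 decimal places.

Φ⁻¹(H) = Φ⁻¹(0.689) = 0.4930
Φ⁻¹(FA) = Φ⁻¹(0.691) = 0.4987
c = −½·[z(H) + z(FA)] = −0.5 × (0.4930 + 0.4987) = -0.49585

C = -0.50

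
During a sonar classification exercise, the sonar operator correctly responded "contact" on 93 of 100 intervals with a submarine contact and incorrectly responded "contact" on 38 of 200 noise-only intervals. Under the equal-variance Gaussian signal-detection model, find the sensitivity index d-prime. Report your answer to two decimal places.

H = 93/100 = 0.9300
FA = 38/200 = 0.1900
z(0.9300) = 1.4758, z(0.1900) = -0.8779
d' = z(H) − z(FA) = 1.4758 − (-0.8779) = 2.3537

d-prime = 2.35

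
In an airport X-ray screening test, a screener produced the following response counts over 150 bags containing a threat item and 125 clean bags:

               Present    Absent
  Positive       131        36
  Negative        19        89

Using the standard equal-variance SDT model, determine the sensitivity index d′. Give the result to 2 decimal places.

d′ = 1.70

H = 131/150 = 0.8733
FA = 36/125 = 0.2880
Φ⁻¹(H) = Φ⁻¹(0.8733) = 1.1421
Φ⁻¹(FA) = Φ⁻¹(0.2880) = -0.5592
d' = z(H) − z(FA) = 1.1421 − (-0.5592) = 1.7013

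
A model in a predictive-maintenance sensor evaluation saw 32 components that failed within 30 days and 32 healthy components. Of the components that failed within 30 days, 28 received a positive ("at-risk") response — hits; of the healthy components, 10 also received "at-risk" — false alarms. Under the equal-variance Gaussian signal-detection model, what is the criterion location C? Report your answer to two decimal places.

H = 28/32 = 0.8750
FA = 10/32 = 0.3125
z(H) = z(0.8750) = 1.150
z(FA) = z(0.3125) = -0.489
c = −½·[z(H) + z(FA)] = −0.5 × (1.150 + (-0.489)) = -0.3305

C = -0.33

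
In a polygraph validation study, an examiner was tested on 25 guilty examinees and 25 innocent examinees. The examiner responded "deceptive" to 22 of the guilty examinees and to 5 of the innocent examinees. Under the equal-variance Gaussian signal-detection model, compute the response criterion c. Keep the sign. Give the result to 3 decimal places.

c = -0.167

H = 22/25 = 0.8800
FA = 5/25 = 0.2000
z(H) = 1.1750
z(FA) = -0.8416
c = −½·[z(H) + z(FA)] = −0.5 × (1.1750 + (-0.8416)) = -0.1667
c < 0: the examiner has a liberal response bias.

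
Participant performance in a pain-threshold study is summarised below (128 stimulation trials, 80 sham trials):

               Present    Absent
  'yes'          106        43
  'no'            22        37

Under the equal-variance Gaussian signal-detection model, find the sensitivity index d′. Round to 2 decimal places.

d′ = 0.85

H = 106/128 = 0.8281
FA = 43/80 = 0.5375
z(H) = 0.947
z(FA) = 0.094
d' = z(H) − z(FA) = 0.947 − 0.094 = 0.853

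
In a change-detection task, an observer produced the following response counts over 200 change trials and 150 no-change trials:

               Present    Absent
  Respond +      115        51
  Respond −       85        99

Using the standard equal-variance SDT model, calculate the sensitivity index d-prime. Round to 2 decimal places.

H = 115/200 = 0.5750
FA = 51/150 = 0.3400
Φ⁻¹(H) = Φ⁻¹(0.5750) = 0.189
Φ⁻¹(FA) = Φ⁻¹(0.3400) = -0.412
d' = z(H) − z(FA) = 0.189 − (-0.412) = 0.601

d-prime = 0.60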